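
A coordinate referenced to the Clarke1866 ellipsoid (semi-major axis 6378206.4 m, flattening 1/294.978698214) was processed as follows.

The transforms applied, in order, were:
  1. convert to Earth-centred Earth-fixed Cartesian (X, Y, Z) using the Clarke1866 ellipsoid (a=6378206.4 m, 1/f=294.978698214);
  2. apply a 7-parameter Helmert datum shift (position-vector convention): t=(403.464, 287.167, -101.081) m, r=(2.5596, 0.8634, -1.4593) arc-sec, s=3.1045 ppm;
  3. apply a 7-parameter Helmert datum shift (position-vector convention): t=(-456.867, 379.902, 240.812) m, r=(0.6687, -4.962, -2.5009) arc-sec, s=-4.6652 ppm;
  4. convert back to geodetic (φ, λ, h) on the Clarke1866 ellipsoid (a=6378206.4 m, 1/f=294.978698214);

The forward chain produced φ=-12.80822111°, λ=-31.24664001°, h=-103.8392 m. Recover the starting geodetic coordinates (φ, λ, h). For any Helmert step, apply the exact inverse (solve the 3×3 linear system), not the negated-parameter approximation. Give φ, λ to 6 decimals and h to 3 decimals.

φ=-12.809179°, λ=-31.250844°, h=319.126 m

start: φ=-12.808221°, λ=-31.246640°, h=-103.839 m
→ ECEF (a=6378206.400, f=1/294.978698214): X=5318112.5222, Y=-3226683.2065, Z=-1404614.3848
→ Helmert⁻¹: X=5318599.5293, Y=-3227018.2319, Z=-1404979.2355
→ Helmert⁻¹: X=5318208.2680, Y=-3227275.1868, Z=-1404811.4835
→ geod (Bowring, a=6378206.400): φ=-12.80917900°, λ=-31.25084400°, h=319.1260 m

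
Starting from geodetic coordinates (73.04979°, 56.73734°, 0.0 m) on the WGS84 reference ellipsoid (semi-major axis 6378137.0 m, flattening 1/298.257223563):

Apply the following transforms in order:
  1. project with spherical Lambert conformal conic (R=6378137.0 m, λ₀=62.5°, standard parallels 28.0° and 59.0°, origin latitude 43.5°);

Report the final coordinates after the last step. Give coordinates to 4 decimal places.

start: φ=73.049790°, λ=56.737340°, h=0.000 m
→ lcc (R=6378137.0, λ₀=62.5°): E=-214090.1856, N=3345237.7099

E=-214090.1856 m, N=3345237.7099 m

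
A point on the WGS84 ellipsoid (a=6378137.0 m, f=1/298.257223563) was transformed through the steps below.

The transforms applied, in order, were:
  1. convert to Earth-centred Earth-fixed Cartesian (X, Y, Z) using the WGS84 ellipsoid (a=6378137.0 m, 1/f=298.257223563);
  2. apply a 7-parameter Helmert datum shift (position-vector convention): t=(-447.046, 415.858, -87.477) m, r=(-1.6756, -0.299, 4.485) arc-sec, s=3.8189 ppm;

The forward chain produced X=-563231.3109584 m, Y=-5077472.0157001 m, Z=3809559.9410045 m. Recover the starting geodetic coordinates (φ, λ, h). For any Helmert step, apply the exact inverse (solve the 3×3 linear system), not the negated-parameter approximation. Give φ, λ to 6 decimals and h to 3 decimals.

φ=36.895114°, λ=-96.325449°, h=2501.394 m

start: X=-563231.3110, Y=-5077472.0157, Z=3809559.9410 m
→ Helmert⁻¹: X=-562887.0064, Y=-5077887.1898, Z=3809592.4349
→ geod (Bowring, a=6378137.000): φ=36.89511400°, λ=-96.32544900°, h=2501.3940 m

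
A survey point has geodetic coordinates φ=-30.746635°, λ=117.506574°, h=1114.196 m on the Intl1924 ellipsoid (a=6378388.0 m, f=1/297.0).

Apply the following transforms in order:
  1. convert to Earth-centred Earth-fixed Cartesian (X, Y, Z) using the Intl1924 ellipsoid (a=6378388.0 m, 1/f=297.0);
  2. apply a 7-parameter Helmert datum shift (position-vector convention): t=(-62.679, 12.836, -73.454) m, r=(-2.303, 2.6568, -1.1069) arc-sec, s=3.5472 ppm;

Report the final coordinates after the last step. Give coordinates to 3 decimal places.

start: φ=-30.746635°, λ=117.506574°, h=1114.196 m
→ ECEF (a=6378388.000, f=1/297.0): X=-2534449.7275, Y=4867269.0381, Z=-3242400.7450
→ Helmert 7p (PV): X=-2534537.0408, Y=4867276.5378, Z=-3242507.3998

X=-2534537.041 m, Y=4867276.538 m, Z=-3242507.400 m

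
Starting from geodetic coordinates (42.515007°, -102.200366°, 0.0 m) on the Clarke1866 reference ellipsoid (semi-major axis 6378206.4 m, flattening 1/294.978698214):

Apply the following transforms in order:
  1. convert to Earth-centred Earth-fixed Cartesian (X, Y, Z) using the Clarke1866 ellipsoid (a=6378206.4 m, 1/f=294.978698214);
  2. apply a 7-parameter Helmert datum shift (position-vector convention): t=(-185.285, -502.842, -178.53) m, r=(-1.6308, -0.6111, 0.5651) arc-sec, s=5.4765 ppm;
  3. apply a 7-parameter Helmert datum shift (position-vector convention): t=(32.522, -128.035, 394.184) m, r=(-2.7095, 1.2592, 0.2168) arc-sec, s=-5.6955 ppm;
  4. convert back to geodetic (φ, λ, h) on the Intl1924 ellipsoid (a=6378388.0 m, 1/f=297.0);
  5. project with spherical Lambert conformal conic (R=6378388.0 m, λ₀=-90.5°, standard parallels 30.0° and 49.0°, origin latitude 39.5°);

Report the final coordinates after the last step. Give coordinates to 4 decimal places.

E=-945396.4499 m, N=392639.3398 m

start: φ=42.515007°, λ=-102.200366°, h=0.000 m
→ ECEF (a=6378206.400, f=1/294.978698214): X=-995086.3135, Y=-4602314.1477, Z=4287742.5960
→ Helmert 7p (PV): X=-995277.1425, Y=-4602811.0199, Z=4287620.9874
→ Helmert 7p (PV): X=-995207.9392, Y=-4602857.5638, Z=4288057.2894
→ geod (Bowring, a=6378388.000): φ=42.51239389°, λ=-102.20041513°, h=374.7209 m
→ lcc (R=6378388.0, λ₀=-90.5°): E=-945396.4499, N=392639.3398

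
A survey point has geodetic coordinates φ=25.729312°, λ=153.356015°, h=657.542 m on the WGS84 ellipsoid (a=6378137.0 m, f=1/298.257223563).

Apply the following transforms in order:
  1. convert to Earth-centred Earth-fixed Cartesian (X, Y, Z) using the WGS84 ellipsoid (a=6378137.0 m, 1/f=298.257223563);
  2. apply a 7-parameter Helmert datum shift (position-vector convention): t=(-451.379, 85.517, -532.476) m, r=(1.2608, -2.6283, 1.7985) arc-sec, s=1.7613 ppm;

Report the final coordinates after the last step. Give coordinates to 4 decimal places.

start: φ=25.729312°, λ=153.356015°, h=657.542 m
→ ECEF (a=6378137.000, f=1/298.257223563): X=-5139406.3542, Y=2578559.6950, Z=2752363.0318
→ Helmert 7p (PV): X=-5139924.3403, Y=2578588.1172, Z=2751785.6769

X=-5139924.3403 m, Y=2578588.1172 m, Z=2751785.6769 m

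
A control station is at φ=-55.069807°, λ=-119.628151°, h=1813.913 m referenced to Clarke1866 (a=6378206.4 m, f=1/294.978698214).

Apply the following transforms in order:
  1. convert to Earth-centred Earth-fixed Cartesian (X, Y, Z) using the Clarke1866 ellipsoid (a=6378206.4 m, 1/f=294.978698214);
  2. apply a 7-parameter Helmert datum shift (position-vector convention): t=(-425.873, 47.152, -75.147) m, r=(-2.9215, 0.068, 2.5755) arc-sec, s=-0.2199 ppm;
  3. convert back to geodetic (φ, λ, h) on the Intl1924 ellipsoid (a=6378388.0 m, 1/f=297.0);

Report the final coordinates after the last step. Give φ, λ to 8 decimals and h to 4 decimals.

φ=-55.06699500°, λ=-119.63304581°, h=1690.9740 m

start: φ=-55.069807°, λ=-119.628151°, h=1813.913 m
→ ECEF (a=6378206.400, f=1/294.978698214): X=-1810080.3493, Y=-3182675.6294, Z=-5207122.0550
→ Helmert 7p (PV): X=-1810467.8008, Y=-3182724.1316, Z=-5207150.3814
→ geod (Bowring, a=6378388.000): φ=-55.06699500°, λ=-119.63304581°, h=1690.9740 m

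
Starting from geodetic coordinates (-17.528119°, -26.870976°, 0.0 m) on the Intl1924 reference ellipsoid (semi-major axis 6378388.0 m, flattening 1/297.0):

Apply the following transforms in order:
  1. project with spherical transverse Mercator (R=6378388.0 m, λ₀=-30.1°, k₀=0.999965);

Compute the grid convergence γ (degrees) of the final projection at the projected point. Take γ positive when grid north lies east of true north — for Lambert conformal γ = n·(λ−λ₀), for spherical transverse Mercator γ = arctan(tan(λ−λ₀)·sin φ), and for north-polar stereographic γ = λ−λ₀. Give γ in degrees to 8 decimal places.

-0.97343472

start: φ=-17.528119°, λ=-26.870976°, h=0.000 m
→ into tm (λ₀=-30.1°): φ=-17.52811900°, λ−λ₀=3.22902400°
convergence γ = -0.97343472°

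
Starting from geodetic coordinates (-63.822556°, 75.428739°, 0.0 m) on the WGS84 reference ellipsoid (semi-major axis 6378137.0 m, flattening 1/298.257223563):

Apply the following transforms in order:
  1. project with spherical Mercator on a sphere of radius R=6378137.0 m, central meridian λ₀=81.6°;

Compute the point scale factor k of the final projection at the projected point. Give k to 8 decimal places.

2.26678937

start: φ=-63.822556°, λ=75.428739°, h=0.000 m
→ into merc (λ₀=81.6°): φ=-63.82255600°, λ−λ₀=-6.17126100°
scale k = 2.26678937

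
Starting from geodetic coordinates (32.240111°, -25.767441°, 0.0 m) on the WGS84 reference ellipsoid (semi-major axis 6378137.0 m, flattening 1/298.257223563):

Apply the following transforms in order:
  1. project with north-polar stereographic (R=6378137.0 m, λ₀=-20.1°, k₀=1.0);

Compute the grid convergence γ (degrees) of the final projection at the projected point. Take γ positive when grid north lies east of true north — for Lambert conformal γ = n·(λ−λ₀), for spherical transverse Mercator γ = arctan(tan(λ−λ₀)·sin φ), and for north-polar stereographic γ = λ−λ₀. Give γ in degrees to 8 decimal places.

-5.66744100

start: φ=32.240111°, λ=-25.767441°, h=0.000 m
→ into stereo (λ₀=-20.1°): φ=32.24011100°, λ−λ₀=-5.66744100°
convergence γ = -5.66744100°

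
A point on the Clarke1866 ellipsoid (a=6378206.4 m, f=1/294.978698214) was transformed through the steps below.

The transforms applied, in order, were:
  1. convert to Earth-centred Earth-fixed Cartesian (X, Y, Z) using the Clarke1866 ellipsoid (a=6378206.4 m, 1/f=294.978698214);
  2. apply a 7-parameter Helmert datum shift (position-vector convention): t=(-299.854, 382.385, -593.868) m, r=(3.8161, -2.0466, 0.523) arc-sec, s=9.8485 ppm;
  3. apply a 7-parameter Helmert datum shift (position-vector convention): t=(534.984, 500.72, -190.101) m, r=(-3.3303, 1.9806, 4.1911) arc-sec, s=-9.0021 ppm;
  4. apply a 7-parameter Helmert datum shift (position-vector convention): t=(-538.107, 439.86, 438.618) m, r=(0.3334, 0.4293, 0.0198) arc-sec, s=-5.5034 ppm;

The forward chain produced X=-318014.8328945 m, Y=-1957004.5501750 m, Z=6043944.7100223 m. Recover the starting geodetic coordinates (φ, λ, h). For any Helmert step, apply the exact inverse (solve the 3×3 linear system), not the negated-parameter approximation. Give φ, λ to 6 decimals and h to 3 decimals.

φ=71.943628°, λ=-99.216896°, h=2911.278 m

start: X=-318014.8329, Y=-1957004.5502, Z=6043944.7100 m
→ Helmert⁻¹: X=-317491.2395, Y=-1957445.3838, Z=6043541.8552
→ Helmert⁻¹: X=-318126.9056, Y=-1958054.8464, Z=6043751.6940
→ Helmert⁻¹: X=-317768.9139, Y=-1958305.3123, Z=6044325.4183
→ geod (Bowring, a=6378206.400): φ=71.94362800°, λ=-99.21689600°, h=2911.2780 m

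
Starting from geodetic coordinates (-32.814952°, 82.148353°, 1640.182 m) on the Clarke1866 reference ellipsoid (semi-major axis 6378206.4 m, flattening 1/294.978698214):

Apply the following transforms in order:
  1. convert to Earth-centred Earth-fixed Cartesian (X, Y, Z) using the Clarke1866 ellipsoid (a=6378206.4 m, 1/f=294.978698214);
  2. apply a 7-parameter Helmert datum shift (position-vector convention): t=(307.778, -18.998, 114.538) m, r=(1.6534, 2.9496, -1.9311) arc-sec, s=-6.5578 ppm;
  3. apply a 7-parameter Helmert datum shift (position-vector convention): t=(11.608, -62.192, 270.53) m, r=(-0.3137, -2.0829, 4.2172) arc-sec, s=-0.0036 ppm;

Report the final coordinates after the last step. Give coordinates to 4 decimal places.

X=733435.8455 m, Y=5316717.9035 m, Z=-3436996.8737 m

start: φ=-32.814952°, λ=82.148353°, h=1640.182 m
→ ECEF (a=6378206.400, f=1/294.978698214): X=733194.6429, Y=5316803.5203, Z=-3437435.9511
→ Helmert 7p (PV): X=733498.2343, Y=5316770.3454, Z=-3437266.7370
→ Helmert 7p (PV): X=733435.8455, Y=5316717.9035, Z=-3436996.8737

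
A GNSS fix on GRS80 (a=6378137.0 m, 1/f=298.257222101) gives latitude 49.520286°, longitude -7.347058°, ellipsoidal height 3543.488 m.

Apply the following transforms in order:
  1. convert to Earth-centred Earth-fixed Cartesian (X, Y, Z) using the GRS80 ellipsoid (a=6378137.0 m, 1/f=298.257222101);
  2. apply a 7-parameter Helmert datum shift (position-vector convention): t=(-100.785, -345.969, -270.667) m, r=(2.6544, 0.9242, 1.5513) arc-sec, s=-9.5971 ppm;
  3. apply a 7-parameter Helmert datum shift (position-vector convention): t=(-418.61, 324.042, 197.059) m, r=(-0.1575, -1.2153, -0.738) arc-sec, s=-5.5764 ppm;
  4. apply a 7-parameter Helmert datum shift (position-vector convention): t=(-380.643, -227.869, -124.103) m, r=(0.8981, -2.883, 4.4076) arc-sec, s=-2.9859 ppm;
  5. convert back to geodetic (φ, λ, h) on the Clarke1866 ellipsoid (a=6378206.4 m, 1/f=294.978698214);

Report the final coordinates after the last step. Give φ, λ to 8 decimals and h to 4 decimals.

start: φ=49.520286°, λ=-7.347058°, h=3543.488 m
→ ECEF (a=6378137.000, f=1/298.257222101): X=4116813.5221, Y=-530813.0335, Z=4831017.1153
→ Helmert 7p (PV): X=4116698.8656, Y=-531185.1156, Z=4830674.8078
→ Helmert 7p (PV): X=4116226.9369, Y=-530869.1520, Z=4830869.5898
→ Helmert 7p (PV): X=4115777.8254, Y=-531028.5120, Z=4830786.2840
→ geod (Bowring, a=6378206.400): φ=49.52788546°, λ=-7.35183719°, h=2787.0842 m

φ=49.52788546°, λ=-7.35183719°, h=2787.0842 m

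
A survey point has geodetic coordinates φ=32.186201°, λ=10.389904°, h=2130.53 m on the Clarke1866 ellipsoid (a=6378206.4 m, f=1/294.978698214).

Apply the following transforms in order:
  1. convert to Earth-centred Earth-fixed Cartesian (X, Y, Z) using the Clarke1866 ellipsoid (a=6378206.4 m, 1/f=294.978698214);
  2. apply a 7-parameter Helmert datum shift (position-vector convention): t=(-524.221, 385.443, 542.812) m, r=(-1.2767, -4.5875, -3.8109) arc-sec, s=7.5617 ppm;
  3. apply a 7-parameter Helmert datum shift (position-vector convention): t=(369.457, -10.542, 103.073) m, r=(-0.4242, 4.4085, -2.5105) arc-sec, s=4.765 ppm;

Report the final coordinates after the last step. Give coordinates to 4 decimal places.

start: φ=32.186201°, λ=10.389904°, h=2130.530 m
→ ECEF (a=6378206.400, f=1/294.978698214): X=5316382.7351, Y=974770.5050, Z=3378878.4223
→ Helmert 7p (PV): X=5315841.5751, Y=975086.0080, Z=3379558.9925
→ Helmert 7p (PV): X=5316320.4619, Y=975022.3619, Z=3379562.5477

X=5316320.4619 m, Y=975022.3619 m, Z=3379562.5477 m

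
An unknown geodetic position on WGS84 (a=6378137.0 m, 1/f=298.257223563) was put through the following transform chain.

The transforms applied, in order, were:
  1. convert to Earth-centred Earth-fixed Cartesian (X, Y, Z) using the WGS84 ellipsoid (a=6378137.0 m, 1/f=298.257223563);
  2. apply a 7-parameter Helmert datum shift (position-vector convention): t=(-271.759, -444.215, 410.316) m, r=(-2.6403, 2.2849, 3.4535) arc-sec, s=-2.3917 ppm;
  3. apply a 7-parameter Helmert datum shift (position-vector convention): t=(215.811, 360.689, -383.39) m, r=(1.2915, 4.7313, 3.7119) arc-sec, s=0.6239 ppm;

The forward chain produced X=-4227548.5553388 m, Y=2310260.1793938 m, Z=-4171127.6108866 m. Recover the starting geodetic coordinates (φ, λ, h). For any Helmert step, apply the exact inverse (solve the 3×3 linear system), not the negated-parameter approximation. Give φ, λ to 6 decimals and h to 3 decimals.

φ=-41.078427°, λ=151.340113°, h=3497.275 m

start: X=-4227548.5553, Y=2310260.1794, Z=-4171127.6109 m
→ Helmert⁻¹: X=-4227624.4883, Y=2309948.0135, Z=-4170853.0554
→ Helmert⁻¹: X=-4227277.9472, Y=2310521.9265, Z=-4171290.5996
→ geod (Bowring, a=6378137.000): φ=-41.07842700°, λ=151.34011300°, h=3497.2750 m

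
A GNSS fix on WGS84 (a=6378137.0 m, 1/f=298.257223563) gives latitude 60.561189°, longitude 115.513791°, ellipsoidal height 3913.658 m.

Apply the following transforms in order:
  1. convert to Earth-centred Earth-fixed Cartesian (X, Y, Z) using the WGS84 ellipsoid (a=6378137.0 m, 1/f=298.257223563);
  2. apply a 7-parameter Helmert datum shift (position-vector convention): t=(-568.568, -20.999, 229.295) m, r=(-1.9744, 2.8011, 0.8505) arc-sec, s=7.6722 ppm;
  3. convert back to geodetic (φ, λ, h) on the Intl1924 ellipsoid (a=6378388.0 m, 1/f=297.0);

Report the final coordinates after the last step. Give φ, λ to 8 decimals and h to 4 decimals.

start: φ=60.561189°, λ=115.513791°, h=3913.658 m
→ ECEF (a=6378137.000, f=1/298.257223563): X=-1354522.9250, Y=2838058.1545, Z=5534882.7869
→ Helmert 7p (PV): X=-1355038.4226, Y=2838106.3256, Z=5535145.7748
→ geod (Bowring, a=6378388.000): φ=60.56097691°, λ=115.52188855°, h=4091.4431 m

φ=60.56097691°, λ=115.52188855°, h=4091.4431 m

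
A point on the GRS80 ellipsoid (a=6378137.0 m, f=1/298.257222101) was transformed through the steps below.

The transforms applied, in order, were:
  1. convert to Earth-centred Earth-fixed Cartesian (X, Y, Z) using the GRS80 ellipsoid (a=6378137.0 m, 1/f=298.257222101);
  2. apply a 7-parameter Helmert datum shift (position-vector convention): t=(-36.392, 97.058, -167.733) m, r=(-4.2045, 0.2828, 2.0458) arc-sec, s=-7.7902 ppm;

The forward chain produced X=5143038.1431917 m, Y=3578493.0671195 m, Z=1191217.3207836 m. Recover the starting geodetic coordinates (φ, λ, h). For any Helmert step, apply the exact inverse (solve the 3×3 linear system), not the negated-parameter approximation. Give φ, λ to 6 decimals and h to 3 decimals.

φ=10.837890°, λ=34.828289°, h=399.871 m

start: X=5143038.1432, Y=3578493.0671, Z=1191217.3208 m
→ Helmert⁻¹: X=5143148.4587, Y=3578348.5874, Z=1191474.3275
→ geod (Bowring, a=6378137.000): φ=10.83789000°, λ=34.82828900°, h=399.8710 m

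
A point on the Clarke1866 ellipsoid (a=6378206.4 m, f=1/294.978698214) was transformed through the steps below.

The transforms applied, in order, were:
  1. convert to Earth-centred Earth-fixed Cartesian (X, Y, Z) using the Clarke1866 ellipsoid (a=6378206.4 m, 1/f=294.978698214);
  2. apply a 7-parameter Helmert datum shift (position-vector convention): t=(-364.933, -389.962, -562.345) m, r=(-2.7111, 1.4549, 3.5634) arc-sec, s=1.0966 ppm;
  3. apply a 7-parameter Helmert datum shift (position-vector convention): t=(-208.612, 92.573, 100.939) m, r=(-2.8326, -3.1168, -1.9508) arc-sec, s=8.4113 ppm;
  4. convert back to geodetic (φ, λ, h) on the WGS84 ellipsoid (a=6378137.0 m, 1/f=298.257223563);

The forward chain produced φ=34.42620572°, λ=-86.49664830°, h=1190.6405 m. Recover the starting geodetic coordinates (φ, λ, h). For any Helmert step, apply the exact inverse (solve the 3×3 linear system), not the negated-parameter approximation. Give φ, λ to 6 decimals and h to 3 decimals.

start: φ=34.426206°, λ=-86.496648°, h=1190.641 m
→ ECEF (a=6378137.000, f=1/298.257223563): X=321890.3834, Y=-5257813.6544, Z=3586215.7344
→ Helmert⁻¹: X=322200.2011, Y=-5257908.2007, Z=3586007.5571
→ Helmert⁻¹: X=322448.6539, Y=-5257565.1841, Z=3586499.1392
→ geod (Bowring, a=6378206.400): φ=34.43140000°, λ=-86.49042200°, h=1180.9500 m

φ=34.431400°, λ=-86.490422°, h=1180.950 m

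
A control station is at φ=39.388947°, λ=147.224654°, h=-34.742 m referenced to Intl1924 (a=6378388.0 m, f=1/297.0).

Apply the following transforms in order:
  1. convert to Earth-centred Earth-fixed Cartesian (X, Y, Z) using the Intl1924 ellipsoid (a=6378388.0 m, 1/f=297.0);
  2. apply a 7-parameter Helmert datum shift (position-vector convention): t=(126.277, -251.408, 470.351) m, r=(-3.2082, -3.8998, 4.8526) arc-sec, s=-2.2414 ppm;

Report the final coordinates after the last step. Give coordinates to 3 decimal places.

X=-4150387.755 m, Y=2671920.869 m, Z=4026168.152 m

start: φ=39.388947°, λ=147.224654°, h=-34.742 m
→ ECEF (a=6378388.000, f=1/297.0): X=-4150384.3531, Y=2672213.2916, Z=4025826.8575
→ Helmert 7p (PV): X=-4150387.7551, Y=2671920.8688, Z=4026168.1519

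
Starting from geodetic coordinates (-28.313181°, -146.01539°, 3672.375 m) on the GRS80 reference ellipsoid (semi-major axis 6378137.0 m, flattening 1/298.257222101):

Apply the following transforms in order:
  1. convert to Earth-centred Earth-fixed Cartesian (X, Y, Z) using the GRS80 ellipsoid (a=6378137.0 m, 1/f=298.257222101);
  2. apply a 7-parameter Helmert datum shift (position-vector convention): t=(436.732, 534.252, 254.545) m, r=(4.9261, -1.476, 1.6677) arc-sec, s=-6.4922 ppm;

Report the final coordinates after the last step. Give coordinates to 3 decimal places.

X=-4661656.480 m, Y=-3142263.136 m, Z=-3008681.468 m

start: φ=-28.313181°, λ=-146.015390°, h=3672.375 m
→ ECEF (a=6378137.000, f=1/298.257222101): X=-4662170.4210, Y=-3142851.9552, Z=-3008847.1273
→ Helmert 7p (PV): X=-4661656.4800, Y=-3142263.1356, Z=-3008681.4683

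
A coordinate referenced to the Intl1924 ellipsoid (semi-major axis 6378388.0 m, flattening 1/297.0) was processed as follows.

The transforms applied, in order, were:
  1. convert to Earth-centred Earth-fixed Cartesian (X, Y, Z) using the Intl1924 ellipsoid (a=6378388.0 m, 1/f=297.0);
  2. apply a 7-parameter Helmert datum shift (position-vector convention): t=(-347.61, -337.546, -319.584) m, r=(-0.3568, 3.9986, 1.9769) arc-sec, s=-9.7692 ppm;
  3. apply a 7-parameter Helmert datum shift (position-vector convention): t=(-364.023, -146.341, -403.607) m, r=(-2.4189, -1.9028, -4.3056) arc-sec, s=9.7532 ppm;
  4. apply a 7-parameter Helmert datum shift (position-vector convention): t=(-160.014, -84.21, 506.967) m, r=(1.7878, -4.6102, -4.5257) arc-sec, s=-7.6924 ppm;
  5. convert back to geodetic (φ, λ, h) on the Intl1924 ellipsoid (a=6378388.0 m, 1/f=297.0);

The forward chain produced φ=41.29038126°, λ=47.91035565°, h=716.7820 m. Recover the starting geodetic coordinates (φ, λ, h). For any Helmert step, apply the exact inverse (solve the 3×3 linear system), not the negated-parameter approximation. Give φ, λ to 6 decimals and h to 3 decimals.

φ=41.285603°, λ=47.908472°, h=1664.255 m

start: φ=41.290381°, λ=47.910356°, h=716.782 m
→ ECEF (a=6378388.000, f=1/297.0): X=3217490.7595, Y=3562161.6454, Z=4187252.3181
→ Helmert⁻¹: X=3217690.9381, Y=3562380.1458, Z=4186674.7623
→ Helmert⁻¹: X=3217987.8364, Y=3562509.8117, Z=4187049.6244
→ Helmert⁻¹: X=3218319.8571, Y=3562844.0753, Z=4187478.6687
→ geod (Bowring, a=6378388.000): φ=41.28560300°, λ=47.90847200°, h=1664.2550 m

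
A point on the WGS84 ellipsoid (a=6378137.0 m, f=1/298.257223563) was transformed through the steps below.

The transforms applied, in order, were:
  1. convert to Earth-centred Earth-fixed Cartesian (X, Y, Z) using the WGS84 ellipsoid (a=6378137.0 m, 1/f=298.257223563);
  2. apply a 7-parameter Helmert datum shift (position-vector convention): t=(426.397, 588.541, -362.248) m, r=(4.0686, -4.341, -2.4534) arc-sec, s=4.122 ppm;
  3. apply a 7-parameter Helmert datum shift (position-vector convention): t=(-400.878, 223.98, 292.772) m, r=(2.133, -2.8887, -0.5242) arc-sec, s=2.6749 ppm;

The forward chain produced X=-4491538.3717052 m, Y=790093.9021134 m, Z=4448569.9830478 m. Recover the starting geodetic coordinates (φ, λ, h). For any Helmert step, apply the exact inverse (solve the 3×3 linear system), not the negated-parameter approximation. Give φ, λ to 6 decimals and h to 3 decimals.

φ=44.483321°, λ=170.032271°, h=3106.664 m

start: X=-4491538.3717, Y=790093.9021, Z=4448569.9830 m
→ Helmert⁻¹: X=-4491065.1900, Y=789902.3961, Z=4448320.0405
→ Helmert⁻¹: X=-4491388.8347, Y=789344.9312, Z=4448742.9058
→ geod (Bowring, a=6378137.000): φ=44.48332100°, λ=170.03227100°, h=3106.6640 m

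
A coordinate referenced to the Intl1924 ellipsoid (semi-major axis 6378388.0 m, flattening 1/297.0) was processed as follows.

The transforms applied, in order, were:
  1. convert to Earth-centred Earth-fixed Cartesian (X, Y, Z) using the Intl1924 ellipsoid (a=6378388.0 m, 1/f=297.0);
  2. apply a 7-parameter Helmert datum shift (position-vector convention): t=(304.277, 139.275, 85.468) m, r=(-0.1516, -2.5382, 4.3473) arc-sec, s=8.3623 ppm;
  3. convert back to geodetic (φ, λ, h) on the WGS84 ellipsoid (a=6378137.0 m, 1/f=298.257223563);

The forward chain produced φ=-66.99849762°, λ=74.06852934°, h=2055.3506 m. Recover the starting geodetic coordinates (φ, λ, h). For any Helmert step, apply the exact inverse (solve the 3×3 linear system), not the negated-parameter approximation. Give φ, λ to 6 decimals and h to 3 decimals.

start: φ=-66.998498°, λ=74.068529°, h=2055.351 m
→ ECEF (a=6378137.000, f=1/298.257223563): X=686271.3788, Y=2404161.7059, Z=-5850239.8139
→ Helmert⁻¹: X=685940.0420, Y=2403992.1707, Z=-5850283.0341
→ geod (Bowring, a=6378388.000): φ=-67.00133500°, λ=74.07476500°, h=1822.2850 m

φ=-67.001335°, λ=74.074765°, h=1822.285 m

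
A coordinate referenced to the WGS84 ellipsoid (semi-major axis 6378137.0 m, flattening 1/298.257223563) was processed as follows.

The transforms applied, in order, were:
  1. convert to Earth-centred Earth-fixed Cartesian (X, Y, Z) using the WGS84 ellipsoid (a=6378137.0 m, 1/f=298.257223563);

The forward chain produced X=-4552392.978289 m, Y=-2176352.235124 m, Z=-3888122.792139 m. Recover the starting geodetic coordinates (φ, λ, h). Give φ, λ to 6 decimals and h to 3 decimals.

start: X=-4552392.9783, Y=-2176352.2351, Z=-3888122.7921 m
→ geod (Bowring, a=6378137.000): φ=-37.80248100°, λ=-154.44904100°, h=-35.8220 m

φ=-37.802481°, λ=-154.449041°, h=-35.822 m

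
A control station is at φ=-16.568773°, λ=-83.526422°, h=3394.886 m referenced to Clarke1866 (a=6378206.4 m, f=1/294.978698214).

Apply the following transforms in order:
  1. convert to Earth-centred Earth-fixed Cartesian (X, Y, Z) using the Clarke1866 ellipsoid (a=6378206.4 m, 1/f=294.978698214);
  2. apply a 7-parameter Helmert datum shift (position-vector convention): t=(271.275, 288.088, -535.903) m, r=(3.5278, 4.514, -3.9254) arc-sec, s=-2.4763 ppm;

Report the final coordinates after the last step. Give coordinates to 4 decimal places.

X=689923.0880 m, Y=-6078976.9234 m, Z=-1808652.6028 m

start: φ=-16.568773°, λ=-83.526422°, h=3394.886 m
→ ECEF (a=6378206.400, f=1/294.978698214): X=689808.7823, Y=-6079297.8605, Z=-1808002.1053
→ Helmert 7p (PV): X=689923.0880, Y=-6078976.9234, Z=-1808652.6028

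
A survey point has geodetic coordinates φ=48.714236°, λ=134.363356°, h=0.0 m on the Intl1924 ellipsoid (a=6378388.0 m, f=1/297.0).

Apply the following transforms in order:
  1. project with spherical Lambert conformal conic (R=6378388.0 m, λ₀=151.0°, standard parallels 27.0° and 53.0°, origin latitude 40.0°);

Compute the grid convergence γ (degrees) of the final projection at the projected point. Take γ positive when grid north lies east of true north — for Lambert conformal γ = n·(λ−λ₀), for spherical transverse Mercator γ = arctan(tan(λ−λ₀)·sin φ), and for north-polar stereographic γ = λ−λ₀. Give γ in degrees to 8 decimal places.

start: φ=48.714236°, λ=134.363356°, h=0.000 m
→ into lcc (λ₀=151.0°): φ=48.71423600°, λ−λ₀=-16.63664400°
convergence γ = -10.78838337°

-10.78838337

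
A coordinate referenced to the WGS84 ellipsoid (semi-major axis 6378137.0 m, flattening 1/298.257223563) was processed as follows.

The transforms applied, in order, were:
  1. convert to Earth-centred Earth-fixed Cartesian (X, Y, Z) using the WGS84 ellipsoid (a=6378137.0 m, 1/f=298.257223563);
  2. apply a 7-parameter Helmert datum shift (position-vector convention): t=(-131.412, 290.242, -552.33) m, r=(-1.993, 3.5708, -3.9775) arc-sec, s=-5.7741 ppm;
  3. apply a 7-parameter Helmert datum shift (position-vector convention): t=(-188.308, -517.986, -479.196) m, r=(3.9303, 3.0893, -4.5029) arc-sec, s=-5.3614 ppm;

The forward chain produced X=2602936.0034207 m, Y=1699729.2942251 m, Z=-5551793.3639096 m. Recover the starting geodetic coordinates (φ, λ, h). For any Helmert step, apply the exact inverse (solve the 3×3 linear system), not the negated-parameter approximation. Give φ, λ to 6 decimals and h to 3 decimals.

start: X=2602936.0034, Y=1699729.2942, Z=-5551793.3639 m
→ Helmert⁻¹: X=2603184.2955, Y=1700207.4466, Z=-5551337.3389
→ Helmert⁻¹: X=2603394.0501, Y=1700030.8558, Z=-5550755.5644
→ geod (Bowring, a=6378137.000): φ=-60.90804900°, λ=33.14476100°, h=443.4210 m

φ=-60.908049°, λ=33.144761°, h=443.421 m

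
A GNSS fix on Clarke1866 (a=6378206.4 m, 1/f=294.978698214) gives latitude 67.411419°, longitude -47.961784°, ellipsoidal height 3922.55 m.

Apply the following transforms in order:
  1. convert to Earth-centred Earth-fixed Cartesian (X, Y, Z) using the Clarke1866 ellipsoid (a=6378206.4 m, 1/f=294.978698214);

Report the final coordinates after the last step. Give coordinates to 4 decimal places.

start: φ=67.411419°, λ=-47.961784°, h=3922.550 m
→ ECEF (a=6378206.400, f=1/294.978698214): X=1646307.1765, Y=-1825958.6535, Z=5869623.1965

X=1646307.1765 m, Y=-1825958.6535 m, Z=5869623.1965 m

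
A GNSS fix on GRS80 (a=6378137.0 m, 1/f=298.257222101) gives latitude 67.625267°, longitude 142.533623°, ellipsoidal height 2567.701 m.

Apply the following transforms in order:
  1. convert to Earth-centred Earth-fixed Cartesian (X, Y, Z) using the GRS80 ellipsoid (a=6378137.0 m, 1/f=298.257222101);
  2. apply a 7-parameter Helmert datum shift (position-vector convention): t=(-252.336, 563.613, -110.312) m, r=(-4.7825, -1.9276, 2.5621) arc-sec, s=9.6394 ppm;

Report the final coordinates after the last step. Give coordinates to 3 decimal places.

X=-1933723.631 m, Y=1482422.515 m, Z=5877577.968 m

start: φ=67.625267°, λ=142.533623°, h=2567.701 m
→ ECEF (a=6378137.000, f=1/298.257222101): X=-1933379.3242, Y=1481732.3519, Z=5877684.0472
→ Helmert 7p (PV): X=-1933723.6312, Y=1482422.5150, Z=5877577.9684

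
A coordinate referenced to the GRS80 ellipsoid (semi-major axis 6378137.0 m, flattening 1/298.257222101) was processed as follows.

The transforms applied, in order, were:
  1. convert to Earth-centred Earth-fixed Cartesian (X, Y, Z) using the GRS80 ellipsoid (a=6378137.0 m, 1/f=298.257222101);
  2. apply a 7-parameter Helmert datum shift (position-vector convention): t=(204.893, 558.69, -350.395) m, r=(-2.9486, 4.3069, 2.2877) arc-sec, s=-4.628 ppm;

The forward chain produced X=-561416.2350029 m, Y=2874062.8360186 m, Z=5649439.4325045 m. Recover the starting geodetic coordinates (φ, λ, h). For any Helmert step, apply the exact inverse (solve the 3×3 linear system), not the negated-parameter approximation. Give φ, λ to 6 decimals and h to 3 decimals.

start: X=-561416.2350, Y=2874062.8360, Z=5649439.4325 m
→ Helmert⁻¹: X=-561709.8289, Y=2873442.9089, Z=5649845.3226
→ geod (Bowring, a=6378137.000): φ=62.76302100°, λ=101.06087800°, h=2145.2300 m

φ=62.763021°, λ=101.060878°, h=2145.230 m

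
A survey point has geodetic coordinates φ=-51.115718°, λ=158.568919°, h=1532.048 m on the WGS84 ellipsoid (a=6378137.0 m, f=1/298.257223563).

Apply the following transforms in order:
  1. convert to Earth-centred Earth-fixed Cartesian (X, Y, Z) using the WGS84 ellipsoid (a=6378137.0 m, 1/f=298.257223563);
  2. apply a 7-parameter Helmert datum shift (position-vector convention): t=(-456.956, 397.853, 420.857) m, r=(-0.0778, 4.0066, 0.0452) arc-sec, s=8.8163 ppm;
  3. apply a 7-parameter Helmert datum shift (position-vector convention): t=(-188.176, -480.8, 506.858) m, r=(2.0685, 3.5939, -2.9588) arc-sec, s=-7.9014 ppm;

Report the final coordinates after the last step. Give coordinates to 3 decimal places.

X=-3736323.096 m, Y=1466288.560 m, Z=-4941753.671 m

start: φ=-51.115718°, λ=158.568919°, h=1532.048 m
→ ECEF (a=6378137.000, f=1/298.257223563): X=-3735513.1420, Y=1466269.6950, Z=-4942828.6729
→ Helmert 7p (PV): X=-3736099.3658, Y=1466677.7921, Z=-4942379.3852
→ Helmert 7p (PV): X=-3736323.0964, Y=1466288.5596, Z=-4941753.6709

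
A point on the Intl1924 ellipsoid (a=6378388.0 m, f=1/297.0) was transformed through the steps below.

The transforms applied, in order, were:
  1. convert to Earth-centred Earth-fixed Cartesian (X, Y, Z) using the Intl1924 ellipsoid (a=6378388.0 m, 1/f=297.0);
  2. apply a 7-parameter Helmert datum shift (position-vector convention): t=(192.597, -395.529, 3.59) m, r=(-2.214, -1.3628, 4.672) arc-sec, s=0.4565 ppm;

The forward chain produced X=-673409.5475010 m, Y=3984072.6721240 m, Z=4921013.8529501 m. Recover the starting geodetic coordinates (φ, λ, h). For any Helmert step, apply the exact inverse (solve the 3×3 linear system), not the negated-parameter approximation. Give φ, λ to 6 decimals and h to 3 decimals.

φ=50.798082°, λ=99.593896°, h=2041.628 m

start: X=-673409.5475, Y=3984072.6721, Z=4921013.8530 m
→ Helmert⁻¹: X=-673479.0741, Y=3984428.8154, Z=4921055.2342
→ geod (Bowring, a=6378388.000): φ=50.79808200°, λ=99.59389600°, h=2041.6280 m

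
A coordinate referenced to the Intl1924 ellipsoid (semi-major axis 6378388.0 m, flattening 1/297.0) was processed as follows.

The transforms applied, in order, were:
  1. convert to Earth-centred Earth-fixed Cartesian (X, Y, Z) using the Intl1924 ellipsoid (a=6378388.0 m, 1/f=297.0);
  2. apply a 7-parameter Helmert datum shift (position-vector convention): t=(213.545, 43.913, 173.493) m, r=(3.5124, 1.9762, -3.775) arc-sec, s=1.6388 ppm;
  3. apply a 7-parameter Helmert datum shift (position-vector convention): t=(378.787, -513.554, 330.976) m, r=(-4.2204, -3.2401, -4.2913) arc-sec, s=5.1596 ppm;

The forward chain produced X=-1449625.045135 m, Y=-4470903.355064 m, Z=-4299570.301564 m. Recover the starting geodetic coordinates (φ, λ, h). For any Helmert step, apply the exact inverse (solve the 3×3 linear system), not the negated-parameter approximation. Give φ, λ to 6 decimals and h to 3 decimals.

start: X=-1449625.0451, Y=-4470903.3551, Z=-4299570.3016 m
→ Helmert⁻¹: X=-1449970.8923, Y=-4470308.9206, Z=-4299947.7824
→ Helmert⁻¹: X=-1450059.0456, Y=-4470445.2700, Z=-4300051.9959
→ geod (Bowring, a=6378388.000): φ=-42.64961200°, λ=-107.97128400°, h=1511.3710 m

φ=-42.649612°, λ=-107.971284°, h=1511.371 m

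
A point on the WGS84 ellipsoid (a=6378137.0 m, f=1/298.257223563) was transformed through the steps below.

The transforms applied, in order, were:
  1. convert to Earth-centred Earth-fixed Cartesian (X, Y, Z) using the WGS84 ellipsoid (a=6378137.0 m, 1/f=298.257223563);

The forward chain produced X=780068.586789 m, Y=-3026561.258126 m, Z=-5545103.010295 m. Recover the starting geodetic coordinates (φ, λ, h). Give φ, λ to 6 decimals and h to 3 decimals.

start: X=780068.5868, Y=-3026561.2581, Z=-5545103.0103 m
→ geod (Bowring, a=6378137.000): φ=-60.75665600°, λ=-75.54709200°, h=3388.2090 m

φ=-60.756656°, λ=-75.547092°, h=3388.209 m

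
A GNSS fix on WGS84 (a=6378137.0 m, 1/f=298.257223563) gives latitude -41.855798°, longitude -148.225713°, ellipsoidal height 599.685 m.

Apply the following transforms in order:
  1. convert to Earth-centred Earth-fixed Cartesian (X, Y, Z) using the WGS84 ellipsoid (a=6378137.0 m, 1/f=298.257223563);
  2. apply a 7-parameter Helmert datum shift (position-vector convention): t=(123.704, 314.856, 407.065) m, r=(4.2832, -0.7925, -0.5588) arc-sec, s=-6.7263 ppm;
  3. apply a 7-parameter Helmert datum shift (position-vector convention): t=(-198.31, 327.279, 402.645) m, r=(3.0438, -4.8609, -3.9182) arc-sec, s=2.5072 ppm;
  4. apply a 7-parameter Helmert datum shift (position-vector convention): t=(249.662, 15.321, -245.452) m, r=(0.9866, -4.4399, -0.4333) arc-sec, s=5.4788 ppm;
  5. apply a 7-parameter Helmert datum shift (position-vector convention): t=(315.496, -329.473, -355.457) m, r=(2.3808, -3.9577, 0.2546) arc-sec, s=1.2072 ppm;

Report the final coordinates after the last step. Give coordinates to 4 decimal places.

start: φ=-41.855798°, λ=-148.225713°, h=599.685 m
→ ECEF (a=6378137.000, f=1/298.257223563): X=-4045040.0109, Y=-2505518.5783, Z=-4234087.7138
→ Helmert 7p (PV): X=-4044879.6186, Y=-2505087.9884, Z=-4233719.7387
→ Helmert 7p (PV): X=-4045035.8833, Y=-2504627.6774, Z=-4233459.9987
→ Helmert 7p (PV): X=-4044722.5179, Y=-2504597.3318, Z=-4233827.6959
→ Helmert 7p (PV): X=-4044327.5767, Y=-2504885.9521, Z=-4234294.7813

X=-4044327.5767 m, Y=-2504885.9521 m, Z=-4234294.7813 m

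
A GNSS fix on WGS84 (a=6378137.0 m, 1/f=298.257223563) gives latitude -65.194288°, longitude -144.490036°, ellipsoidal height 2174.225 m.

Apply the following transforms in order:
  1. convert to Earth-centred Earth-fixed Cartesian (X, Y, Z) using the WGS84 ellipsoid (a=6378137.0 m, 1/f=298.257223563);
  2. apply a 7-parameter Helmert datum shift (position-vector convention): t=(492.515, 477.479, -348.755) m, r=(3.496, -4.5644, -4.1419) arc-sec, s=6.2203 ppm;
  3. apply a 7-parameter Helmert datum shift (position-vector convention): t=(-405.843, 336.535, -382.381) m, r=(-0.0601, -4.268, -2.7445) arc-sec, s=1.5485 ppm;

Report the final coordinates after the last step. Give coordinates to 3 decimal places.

X=-2184731.904 m, Y=-1558145.364 m, Z=-5769700.375 m

start: φ=-65.194288°, λ=-144.490036°, h=2174.225 m
→ ECEF (a=6378137.000, f=1/298.257223563): X=-2184996.5913, Y=-1559116.3035, Z=-5768804.8988
→ Helmert 7p (PV): X=-2184421.3180, Y=-1558506.8700, Z=-5769264.3150
→ Helmert 7p (PV): X=-2184731.9037, Y=-1558145.3640, Z=-5769700.3754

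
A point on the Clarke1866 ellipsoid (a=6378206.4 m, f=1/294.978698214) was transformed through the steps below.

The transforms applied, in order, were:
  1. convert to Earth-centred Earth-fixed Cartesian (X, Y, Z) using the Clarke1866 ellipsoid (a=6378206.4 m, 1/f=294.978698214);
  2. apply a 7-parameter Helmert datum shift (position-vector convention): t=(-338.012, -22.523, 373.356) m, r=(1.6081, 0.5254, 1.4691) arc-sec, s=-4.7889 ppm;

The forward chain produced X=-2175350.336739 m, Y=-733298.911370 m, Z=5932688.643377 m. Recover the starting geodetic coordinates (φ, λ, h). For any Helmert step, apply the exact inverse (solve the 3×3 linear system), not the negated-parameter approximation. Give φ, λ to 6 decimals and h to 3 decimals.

φ=68.978468°, λ=-161.370775°, h=1519.171 m

start: X=-2175350.3367, Y=-733298.9114, Z=5932688.6434 m
→ Helmert⁻¹: X=-2175043.0739, Y=-733218.1582, Z=5932343.8729
→ geod (Bowring, a=6378206.400): φ=68.97846800°, λ=-161.37077500°, h=1519.1710 m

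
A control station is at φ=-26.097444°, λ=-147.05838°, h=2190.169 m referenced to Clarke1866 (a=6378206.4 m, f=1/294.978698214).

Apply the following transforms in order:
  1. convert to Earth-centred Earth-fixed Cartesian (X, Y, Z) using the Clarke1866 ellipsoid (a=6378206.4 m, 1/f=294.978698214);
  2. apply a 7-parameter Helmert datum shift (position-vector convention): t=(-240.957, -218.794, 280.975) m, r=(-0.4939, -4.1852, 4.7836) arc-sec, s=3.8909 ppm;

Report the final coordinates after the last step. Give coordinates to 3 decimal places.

start: φ=-26.097444°, λ=-147.058380°, h=2190.169 m
→ ECEF (a=6378206.400, f=1/294.978698214): X=-4811824.7324, Y=-3117869.5527, Z=-2789566.3494
→ Helmert 7p (PV): X=-4811955.5015, Y=-3118218.7518, Z=-2789386.3969

X=-4811955.502 m, Y=-3118218.752 m, Z=-2789386.397 m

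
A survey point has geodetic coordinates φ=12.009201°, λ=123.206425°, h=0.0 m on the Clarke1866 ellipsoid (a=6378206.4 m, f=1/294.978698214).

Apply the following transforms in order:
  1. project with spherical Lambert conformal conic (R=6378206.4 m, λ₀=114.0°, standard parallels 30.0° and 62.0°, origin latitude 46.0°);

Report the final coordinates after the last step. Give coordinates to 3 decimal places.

start: φ=12.009201°, λ=123.206425°, h=0.000 m
→ lcc (R=6378206.4, λ₀=114.0°): E=1133169.0807, N=-3787889.5730

E=1133169.081 m, N=-3787889.573 m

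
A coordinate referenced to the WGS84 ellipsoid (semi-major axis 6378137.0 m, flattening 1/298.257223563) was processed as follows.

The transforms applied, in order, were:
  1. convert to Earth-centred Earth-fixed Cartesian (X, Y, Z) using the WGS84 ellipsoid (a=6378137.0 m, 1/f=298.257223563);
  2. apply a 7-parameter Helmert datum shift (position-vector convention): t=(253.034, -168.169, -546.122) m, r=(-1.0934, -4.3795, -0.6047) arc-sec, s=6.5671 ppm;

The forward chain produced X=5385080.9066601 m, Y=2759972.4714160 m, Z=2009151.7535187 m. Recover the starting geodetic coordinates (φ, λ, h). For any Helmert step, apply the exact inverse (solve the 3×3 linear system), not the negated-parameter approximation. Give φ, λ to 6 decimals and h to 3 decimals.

start: X=5385080.9067, Y=2759972.4714, Z=2009151.7535 m
→ Helmert⁻¹: X=5384827.0868, Y=2760127.6482, Z=2009584.9761
→ geod (Bowring, a=6378137.000): φ=18.48714500°, λ=27.13854200°, h=-24.7190 m

φ=18.487145°, λ=27.138542°, h=-24.719 m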